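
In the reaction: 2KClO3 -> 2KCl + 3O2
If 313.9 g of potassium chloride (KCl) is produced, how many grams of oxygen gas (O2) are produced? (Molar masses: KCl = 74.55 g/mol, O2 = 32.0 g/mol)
Moles of KCl = 313.9 g ÷ 74.55 g/mol = 4.2106 mol
Mole ratio: 3 mol O2 / 2 mol KCl
Moles of O2 = 4.2106 × (3/2) = 6.3159 mol
Mass of O2 = 6.3159 mol × 32.0 g/mol = 202.1 g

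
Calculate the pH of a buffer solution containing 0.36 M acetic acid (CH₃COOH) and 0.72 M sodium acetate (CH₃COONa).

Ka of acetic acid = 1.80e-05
pH = 5.05

pKa = -log(1.80e-05) = 4.74. pH = pKa + log([A⁻]/[HA]) = 4.74 + log(0.72/0.36)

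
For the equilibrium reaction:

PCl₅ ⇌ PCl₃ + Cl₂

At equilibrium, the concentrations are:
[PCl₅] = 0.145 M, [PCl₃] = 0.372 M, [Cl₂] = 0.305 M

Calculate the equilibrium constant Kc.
K_c = 0.7825

Kc = ([PCl₃] × [Cl₂]) / ([PCl₅])
   = ((0.372)·(0.305)) / ((0.145))
   = 0.11346 / 0.145 = 0.7825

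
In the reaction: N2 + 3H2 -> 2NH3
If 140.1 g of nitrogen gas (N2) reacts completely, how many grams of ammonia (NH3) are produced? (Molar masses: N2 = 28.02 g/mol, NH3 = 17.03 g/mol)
Moles of N2 = 140.1 g ÷ 28.02 g/mol = 5 mol
Mole ratio: 2 mol NH3 / 1 mol N2
Moles of NH3 = 5 × (2/1) = 10 mol
Mass of NH3 = 10 mol × 17.03 g/mol = 170.3 g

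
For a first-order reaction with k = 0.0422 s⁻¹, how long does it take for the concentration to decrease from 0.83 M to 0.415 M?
16.43 s

From ln[A] = ln[A]₀ - k·t: t = ln([A]₀/[A])/k = ln(0.83/0.415)/0.0422 = ln(2.0000)/0.0422 = 0.6931/0.0422 = 16.43 s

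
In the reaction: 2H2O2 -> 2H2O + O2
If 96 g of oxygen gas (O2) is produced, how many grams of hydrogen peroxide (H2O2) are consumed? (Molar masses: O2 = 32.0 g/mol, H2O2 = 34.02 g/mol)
Moles of O2 = 96 g ÷ 32.0 g/mol = 3 mol
Mole ratio: 2 mol H2O2 / 1 mol O2
Moles of H2O2 = 3 × (2/1) = 6 mol
Mass of H2O2 = 6 mol × 34.02 g/mol = 204.1 g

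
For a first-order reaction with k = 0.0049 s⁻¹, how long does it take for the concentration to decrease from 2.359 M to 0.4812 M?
324.43 s

From ln[A] = ln[A]₀ - k·t: t = ln([A]₀/[A])/k = ln(2.359/0.4812)/0.0049 = ln(4.9023)/0.0049 = 1.5897/0.0049 = 324.43 s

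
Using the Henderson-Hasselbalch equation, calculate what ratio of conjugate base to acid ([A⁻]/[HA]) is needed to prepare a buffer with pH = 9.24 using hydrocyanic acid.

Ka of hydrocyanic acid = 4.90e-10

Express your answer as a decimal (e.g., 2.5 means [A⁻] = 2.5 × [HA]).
[A⁻]/[HA] = 0.852

pKa = −log(4.90e-10) = 9.3098. pH = pKa + log([A⁻]/[HA]). 9.24 = 9.3098 + log(ratio). log(ratio) = 9.24 − 9.3098 = -0.0698. ratio = 10^(-0.0698) = 0.852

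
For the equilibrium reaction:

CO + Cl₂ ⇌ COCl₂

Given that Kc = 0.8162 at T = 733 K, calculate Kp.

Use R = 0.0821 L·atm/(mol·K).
K_p = 0.0136

Δn = (moles gaseous products) − (moles gaseous reactants) = -1
T = 733 K; RT = 0.0821 × 733 = 60.1793
Kp = Kc·(RT)^Δn = 0.8162 × (60.1793)^-1 = 0.8162 × 0.016617 = 0.0136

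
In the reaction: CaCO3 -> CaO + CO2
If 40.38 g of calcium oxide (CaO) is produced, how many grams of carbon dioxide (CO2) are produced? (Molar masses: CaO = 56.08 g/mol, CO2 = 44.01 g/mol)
Moles of CaO = 40.38 g ÷ 56.08 g/mol = 0.720043 mol
Mole ratio: 1 mol CO2 / 1 mol CaO
Moles of CO2 = 0.720043 × (1/1) = 0.720043 mol
Mass of CO2 = 0.720043 mol × 44.01 g/mol = 31.69 g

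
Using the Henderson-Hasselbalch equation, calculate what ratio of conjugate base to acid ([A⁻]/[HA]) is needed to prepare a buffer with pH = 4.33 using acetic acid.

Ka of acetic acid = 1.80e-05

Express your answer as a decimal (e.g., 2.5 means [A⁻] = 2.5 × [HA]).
[A⁻]/[HA] = 0.385

pKa = −log(1.80e-05) = 4.7447. pH = pKa + log([A⁻]/[HA]). 4.33 = 4.7447 + log(ratio). log(ratio) = 4.33 − 4.7447 = -0.4147. ratio = 10^(-0.4147) = 0.385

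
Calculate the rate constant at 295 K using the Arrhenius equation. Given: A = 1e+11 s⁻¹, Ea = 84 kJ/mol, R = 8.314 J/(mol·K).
1.34e-04 s⁻¹

k = A·exp(-Ea/(R·T)) = 1e+11·exp(-84000/(8.314·295)) = 1e+11·exp(-34.2489) = 1e+11·1.3362e-15 = 1.34e-04 s⁻¹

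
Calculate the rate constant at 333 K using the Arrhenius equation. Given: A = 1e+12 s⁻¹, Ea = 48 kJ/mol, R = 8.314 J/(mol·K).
2.95e+04 s⁻¹

k = A·exp(-Ea/(R·T)) = 1e+12·exp(-48000/(8.314·333)) = 1e+12·exp(-17.3375) = 1e+12·2.9540e-08 = 2.95e+04 s⁻¹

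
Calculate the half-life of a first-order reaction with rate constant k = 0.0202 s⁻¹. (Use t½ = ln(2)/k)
34.31 s

t½ = ln(2)/k = 0.6931/0.0202 = 34.31 s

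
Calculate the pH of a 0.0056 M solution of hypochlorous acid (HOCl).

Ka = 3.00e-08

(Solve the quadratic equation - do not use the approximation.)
pH = 4.89

x² + Ka×x - Ka×C = 0. Using quadratic formula: [H⁺] = 1.2946e-05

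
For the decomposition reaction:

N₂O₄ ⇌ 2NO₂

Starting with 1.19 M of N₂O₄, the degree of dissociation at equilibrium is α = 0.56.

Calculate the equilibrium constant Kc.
K_c = 3.3926

x = α·[A]₀ = 0.56 × 1.19 = 0.6664 M dissociated.
At eq: [N₂O₄] = 1.19 − 0.6664 = 0.5236 M; [NO₂] = 2x = 1.333 M.
Kc = [NO₂]²/[N₂O₄] = (1.333)²/0.5236 = 3.393.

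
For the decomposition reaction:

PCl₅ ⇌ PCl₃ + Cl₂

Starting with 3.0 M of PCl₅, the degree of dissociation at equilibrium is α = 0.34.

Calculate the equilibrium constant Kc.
K_c = 0.5255

x = α·[A]₀ = 0.34 × 3.0 = 1.02 M dissociated.
At eq: [PCl₅] = 3.0 − 1.02 = 1.98 M; [PCl₃] = [Cl₂] = x = 1.02 M.
Kc = [PCl₃][Cl₂]/[PCl₅] = (1.02)²/1.98 = 0.5255.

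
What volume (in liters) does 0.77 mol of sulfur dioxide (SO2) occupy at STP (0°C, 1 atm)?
At STP, 1 mol of gas occupies 22.4 L
Volume = 0.77 mol × 22.4 L/mol = 17.25 L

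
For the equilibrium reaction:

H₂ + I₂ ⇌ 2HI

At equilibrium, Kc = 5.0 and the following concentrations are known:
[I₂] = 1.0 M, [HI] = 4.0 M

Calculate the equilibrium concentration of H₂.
[H₂] = 3.2000 M

Kc = ([HI]^2) / ([H₂] × [I₂]) = 5.0
[H₂]^1 = (product terms)/(Kc · other reactant terms) = 16 / (5.0 · 1) = 3.2
[H₂] = 3.2000 M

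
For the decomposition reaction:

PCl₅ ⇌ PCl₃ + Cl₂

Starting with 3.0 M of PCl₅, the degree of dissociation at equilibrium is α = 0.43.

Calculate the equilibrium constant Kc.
K_c = 0.9732

x = α·[A]₀ = 0.43 × 3.0 = 1.29 M dissociated.
At eq: [PCl₅] = 3.0 − 1.29 = 1.71 M; [PCl₃] = [Cl₂] = x = 1.29 M.
Kc = [PCl₃][Cl₂]/[PCl₅] = (1.29)²/1.71 = 0.9732.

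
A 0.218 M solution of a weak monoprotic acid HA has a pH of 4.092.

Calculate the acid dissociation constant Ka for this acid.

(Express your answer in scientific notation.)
K_a = 3.00e-08

[H⁺] = 10^(−pH) = 10^(−4.092) = 8.091e-05 M. For HA ⇌ H⁺ + A⁻, Ka = x²/(C − x) = (8.091e-05)²/(0.218 − 8.091e-05) = 3.00e-08.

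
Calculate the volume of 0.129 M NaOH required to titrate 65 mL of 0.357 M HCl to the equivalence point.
V_{base} = 179.9 mL

At equivalence: moles acid = moles base.
moles HCl = 0.357 M × 0.065 L = 0.023205 mol
V_NaOH = 0.023205 mol ÷ 0.129 M = 0.1799 L = 179.9 mL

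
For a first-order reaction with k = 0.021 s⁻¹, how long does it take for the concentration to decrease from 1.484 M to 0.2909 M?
77.60 s

From ln[A] = ln[A]₀ - k·t: t = ln([A]₀/[A])/k = ln(1.484/0.2909)/0.021 = ln(5.1014)/0.021 = 1.6295/0.021 = 77.60 s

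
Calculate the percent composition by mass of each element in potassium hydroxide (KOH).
K: 69.68%, O: 28.52%, H: 1.80%

Molar mass of KOH = 56.11 g/mol
% K = (1 × 39.1) / 56.11 × 100% = 39.1 / 56.11 × 100% = 69.68%
% O = (1 × 16.0) / 56.11 × 100% = 16 / 56.11 × 100% = 28.52%
% H = (1 × 1.008) / 56.11 × 100% = 1.008 / 56.11 × 100% = 1.80%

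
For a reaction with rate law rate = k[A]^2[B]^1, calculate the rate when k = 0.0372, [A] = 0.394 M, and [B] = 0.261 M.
0.001507 M/s

rate = k·[A]^2·[B]^1 = 0.0372·(0.394)^2·(0.261)^1 = 0.0372·0.155236·0.261 = 0.001507 M/s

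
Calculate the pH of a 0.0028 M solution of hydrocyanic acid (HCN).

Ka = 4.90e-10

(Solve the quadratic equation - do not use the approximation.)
pH = 5.93

x² + Ka×x - Ka×C = 0. Using quadratic formula: [H⁺] = 1.1711e-06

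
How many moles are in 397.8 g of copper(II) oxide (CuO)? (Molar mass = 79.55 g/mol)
Moles = 397.8 g ÷ 79.55 g/mol = 5.001 mol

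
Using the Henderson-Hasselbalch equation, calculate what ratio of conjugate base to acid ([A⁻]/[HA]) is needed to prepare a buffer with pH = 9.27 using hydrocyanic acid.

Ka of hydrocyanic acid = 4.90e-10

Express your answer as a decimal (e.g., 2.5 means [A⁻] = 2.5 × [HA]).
[A⁻]/[HA] = 0.912

pKa = −log(4.90e-10) = 9.3098. pH = pKa + log([A⁻]/[HA]). 9.27 = 9.3098 + log(ratio). log(ratio) = 9.27 − 9.3098 = -0.0398. ratio = 10^(-0.0398) = 0.912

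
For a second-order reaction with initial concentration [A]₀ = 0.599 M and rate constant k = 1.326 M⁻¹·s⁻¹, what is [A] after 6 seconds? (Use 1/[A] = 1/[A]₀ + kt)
0.1039 M

1/[A] = 1/[A]₀ + k·t = 1/0.599 + (1.326)·(6) = 1.6694 + 7.9560 = 9.6254
[A] = 1/9.6254 = 0.1039 M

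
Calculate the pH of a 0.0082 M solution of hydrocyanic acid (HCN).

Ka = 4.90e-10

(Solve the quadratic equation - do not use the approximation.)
pH = 5.70

x² + Ka×x - Ka×C = 0. Using quadratic formula: [H⁺] = 2.0042e-06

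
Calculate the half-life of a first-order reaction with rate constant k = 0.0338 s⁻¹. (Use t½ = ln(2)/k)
20.51 s

t½ = ln(2)/k = 0.6931/0.0338 = 20.51 s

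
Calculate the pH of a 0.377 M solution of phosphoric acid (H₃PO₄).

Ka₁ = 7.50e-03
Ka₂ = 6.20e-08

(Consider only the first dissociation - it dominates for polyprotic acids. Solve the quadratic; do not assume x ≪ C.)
pH = 1.30

x² + Ka₁·x − Ka₁·C = 0 with Ka₁ = 7.50e-03, C = 0.377.
x = (−Ka₁ + √(Ka₁² + 4·Ka₁·C))/2 = 4.9556e-02 M, so pH = 1.30.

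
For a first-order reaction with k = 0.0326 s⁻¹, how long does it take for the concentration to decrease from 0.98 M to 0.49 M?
21.26 s

From ln[A] = ln[A]₀ - k·t: t = ln([A]₀/[A])/k = ln(0.98/0.49)/0.0326 = ln(2.0000)/0.0326 = 0.6931/0.0326 = 21.26 s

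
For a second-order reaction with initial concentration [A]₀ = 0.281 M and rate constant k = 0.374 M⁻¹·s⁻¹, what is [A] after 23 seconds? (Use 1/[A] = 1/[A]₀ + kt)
0.0822 M

1/[A] = 1/[A]₀ + k·t = 1/0.281 + (0.374)·(23) = 3.5587 + 8.6020 = 12.1607
[A] = 1/12.1607 = 0.0822 M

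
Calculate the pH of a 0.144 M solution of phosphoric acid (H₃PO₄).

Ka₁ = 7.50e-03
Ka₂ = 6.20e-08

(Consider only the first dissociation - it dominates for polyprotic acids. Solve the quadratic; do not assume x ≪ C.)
pH = 1.53

x² + Ka₁·x − Ka₁·C = 0 with Ka₁ = 7.50e-03, C = 0.144.
x = (−Ka₁ + √(Ka₁² + 4·Ka₁·C))/2 = 2.9327e-02 M, so pH = 1.53.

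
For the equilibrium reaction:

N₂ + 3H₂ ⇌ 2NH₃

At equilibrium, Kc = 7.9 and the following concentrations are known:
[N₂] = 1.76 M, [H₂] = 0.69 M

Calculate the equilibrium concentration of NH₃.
[NH₃] = 2.1372 M

Kc = ([NH₃]^2) / ([N₂] × [H₂]^3) = 7.9
[NH₃]^2 = Kc · (reactant terms)/(other product terms) = 7.9 · 0.57818 / 1 = 4.5676
[NH₃] = (4.5676)^(1/2) = 2.1372 M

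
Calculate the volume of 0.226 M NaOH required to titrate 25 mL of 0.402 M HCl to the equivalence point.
V_{base} = 44.5 mL

At equivalence: moles acid = moles base.
moles HCl = 0.402 M × 0.025 L = 0.01005 mol
V_NaOH = 0.01005 mol ÷ 0.226 M = 0.04447 L = 44.5 mL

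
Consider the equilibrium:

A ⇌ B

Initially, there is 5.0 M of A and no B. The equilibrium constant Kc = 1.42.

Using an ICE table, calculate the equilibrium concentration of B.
[B] = 2.934 M

ICE: [A] = 5.0 − x, [B] = x.
Kc = x/(5.0 − x) = 1.42 ⇒ x = 1.42·5.0/(1 + 1.42) = 7.1/2.42 = 2.934.
[B] = x = 2.934 M.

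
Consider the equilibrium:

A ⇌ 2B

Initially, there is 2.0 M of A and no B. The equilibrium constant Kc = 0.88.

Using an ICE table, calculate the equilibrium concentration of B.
[B] = 1.125 M

ICE: [A] = 2.0 − x, [B] = 2x.
Kc = (2x)²/(2.0 − x) = 0.88 ⇒ 4x² + 0.88x − 1.76 = 0.
x = (−0.88 + √(0.88² + 4·4·1.76))/(2·4) = (−0.88 + √28.934)/8 = 0.56238.
[B] = 2x = 1.125 M.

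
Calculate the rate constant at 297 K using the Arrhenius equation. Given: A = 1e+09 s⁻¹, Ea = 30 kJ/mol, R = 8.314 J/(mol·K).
5.29e+03 s⁻¹

k = A·exp(-Ea/(R·T)) = 1e+09·exp(-30000/(8.314·297)) = 1e+09·exp(-12.1494) = 1e+09·5.2916e-06 = 5.29e+03 s⁻¹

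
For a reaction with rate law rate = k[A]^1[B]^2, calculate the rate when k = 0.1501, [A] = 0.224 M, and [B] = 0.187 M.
0.001176 M/s

rate = k·[A]^1·[B]^2 = 0.1501·(0.224)^1·(0.187)^2 = 0.1501·0.224·0.034969 = 0.001176 M/s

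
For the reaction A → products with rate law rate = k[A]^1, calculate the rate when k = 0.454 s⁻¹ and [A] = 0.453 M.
0.2057 M/s

rate = k·[A]^1 = 0.454·(0.453)^1 = 0.454·0.453 = 0.2057 M/s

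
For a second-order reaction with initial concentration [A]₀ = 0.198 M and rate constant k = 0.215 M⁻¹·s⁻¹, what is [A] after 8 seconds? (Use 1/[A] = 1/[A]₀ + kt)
0.1477 M

1/[A] = 1/[A]₀ + k·t = 1/0.198 + (0.215)·(8) = 5.0505 + 1.7200 = 6.7705
[A] = 1/6.7705 = 0.1477 M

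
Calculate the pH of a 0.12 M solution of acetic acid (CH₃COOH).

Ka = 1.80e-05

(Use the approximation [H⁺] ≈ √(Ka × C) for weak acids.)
pH = 2.83

[H⁺] = √(Ka × C) = √(1.80e-05 × 0.12) = 1.4697e-03. pH = -log(1.4697e-03)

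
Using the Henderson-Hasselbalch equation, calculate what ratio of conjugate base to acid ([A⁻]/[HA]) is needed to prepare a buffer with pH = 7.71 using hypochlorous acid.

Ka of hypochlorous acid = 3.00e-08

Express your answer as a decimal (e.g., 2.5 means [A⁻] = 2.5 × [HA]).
[A⁻]/[HA] = 1.539

pKa = −log(3.00e-08) = 7.5229. pH = pKa + log([A⁻]/[HA]). 7.71 = 7.5229 + log(ratio). log(ratio) = 7.71 − 7.5229 = 0.1871. ratio = 10^(0.1871) = 1.539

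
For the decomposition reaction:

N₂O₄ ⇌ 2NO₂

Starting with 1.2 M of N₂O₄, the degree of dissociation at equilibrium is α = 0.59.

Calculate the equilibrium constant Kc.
K_c = 4.0753

x = α·[A]₀ = 0.59 × 1.2 = 0.708 M dissociated.
At eq: [N₂O₄] = 1.2 − 0.708 = 0.492 M; [NO₂] = 2x = 1.416 M.
Kc = [NO₂]²/[N₂O₄] = (1.416)²/0.492 = 4.075.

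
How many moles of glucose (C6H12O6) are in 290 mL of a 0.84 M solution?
Moles = Molarity × Volume (L)
Moles = 0.84 M × 0.29 L = 0.2436 mol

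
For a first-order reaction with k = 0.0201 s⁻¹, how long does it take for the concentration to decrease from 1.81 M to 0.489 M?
65.11 s

From ln[A] = ln[A]₀ - k·t: t = ln([A]₀/[A])/k = ln(1.81/0.489)/0.0201 = ln(3.7014)/0.0201 = 1.3087/0.0201 = 65.11 s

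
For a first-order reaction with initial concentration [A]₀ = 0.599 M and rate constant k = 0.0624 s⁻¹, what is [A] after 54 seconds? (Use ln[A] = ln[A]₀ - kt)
0.0206 M

ln[A] = ln[A]₀ - k·t = ln(0.599) - (0.0624)·(54) = -0.5125 - 3.3696 = -3.8821
[A] = e^(-3.8821) = 0.0206 M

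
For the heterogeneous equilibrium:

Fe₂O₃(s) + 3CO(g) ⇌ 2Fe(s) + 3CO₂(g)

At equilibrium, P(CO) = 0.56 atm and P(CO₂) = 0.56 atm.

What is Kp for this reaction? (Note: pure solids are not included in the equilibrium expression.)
K_p = 1.000

Solids (Fe₂O₃, Fe) are excluded.
Kp = P(CO₂)³/P(CO)³ = (0.56)³/(0.56)³ = 0.1756/0.1756 = 1.000.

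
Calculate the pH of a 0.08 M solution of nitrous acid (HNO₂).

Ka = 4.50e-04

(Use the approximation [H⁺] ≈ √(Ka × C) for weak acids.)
pH = 2.22

[H⁺] = √(Ka × C) = √(4.50e-04 × 0.08) = 6.0000e-03. pH = -log(6.0000e-03)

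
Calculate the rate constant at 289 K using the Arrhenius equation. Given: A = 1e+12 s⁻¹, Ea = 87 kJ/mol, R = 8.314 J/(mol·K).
1.88e-04 s⁻¹

k = A·exp(-Ea/(R·T)) = 1e+12·exp(-87000/(8.314·289)) = 1e+12·exp(-36.2086) = 1e+12·1.8829e-16 = 1.88e-04 s⁻¹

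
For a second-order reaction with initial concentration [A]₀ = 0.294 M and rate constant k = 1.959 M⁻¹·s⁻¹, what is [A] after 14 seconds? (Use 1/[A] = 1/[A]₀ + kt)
0.0324 M

1/[A] = 1/[A]₀ + k·t = 1/0.294 + (1.959)·(14) = 3.4014 + 27.4260 = 30.8274
[A] = 1/30.8274 = 0.0324 M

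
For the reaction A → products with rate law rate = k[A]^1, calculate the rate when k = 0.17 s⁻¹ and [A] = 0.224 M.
0.03808 M/s

rate = k·[A]^1 = 0.17·(0.224)^1 = 0.17·0.224 = 0.03808 M/s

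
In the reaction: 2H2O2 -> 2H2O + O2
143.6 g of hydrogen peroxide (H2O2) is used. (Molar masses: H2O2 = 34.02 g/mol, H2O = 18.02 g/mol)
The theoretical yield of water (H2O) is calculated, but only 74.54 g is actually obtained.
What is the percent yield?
Moles of H2O2 = 143.6 g ÷ 34.02 g/mol = 4.22105 mol
Mole ratio: 2 mol H2O / 2 mol H2O2
Moles of H2O = 4.22105 × (2/2) = 4.22105 mol
Theoretical yield = 4.22105 mol × 18.02 g/mol = 76.063 g
Actual yield = 74.54 g
Percent yield = (74.54 / 76.063) × 100% = 98.0%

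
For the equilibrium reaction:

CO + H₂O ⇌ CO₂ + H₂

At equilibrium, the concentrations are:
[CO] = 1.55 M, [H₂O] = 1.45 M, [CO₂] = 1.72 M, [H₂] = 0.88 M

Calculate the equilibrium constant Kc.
K_c = 0.6735

Kc = ([CO₂] × [H₂]) / ([CO] × [H₂O])
   = ((1.72)·(0.88)) / ((1.55)·(1.45))
   = 1.5136 / 2.2475 = 0.6735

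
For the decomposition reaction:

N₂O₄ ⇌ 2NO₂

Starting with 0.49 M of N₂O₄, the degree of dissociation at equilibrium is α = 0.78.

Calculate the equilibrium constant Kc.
K_c = 5.4203

x = α·[A]₀ = 0.78 × 0.49 = 0.3822 M dissociated.
At eq: [N₂O₄] = 0.49 − 0.3822 = 0.1078 M; [NO₂] = 2x = 0.7644 M.
Kc = [NO₂]²/[N₂O₄] = (0.7644)²/0.1078 = 5.42.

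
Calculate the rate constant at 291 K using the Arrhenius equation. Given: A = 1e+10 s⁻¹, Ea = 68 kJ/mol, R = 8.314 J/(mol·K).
6.22e-03 s⁻¹

k = A·exp(-Ea/(R·T)) = 1e+10·exp(-68000/(8.314·291)) = 1e+10·exp(-28.1064) = 1e+10·6.2162e-13 = 6.22e-03 s⁻¹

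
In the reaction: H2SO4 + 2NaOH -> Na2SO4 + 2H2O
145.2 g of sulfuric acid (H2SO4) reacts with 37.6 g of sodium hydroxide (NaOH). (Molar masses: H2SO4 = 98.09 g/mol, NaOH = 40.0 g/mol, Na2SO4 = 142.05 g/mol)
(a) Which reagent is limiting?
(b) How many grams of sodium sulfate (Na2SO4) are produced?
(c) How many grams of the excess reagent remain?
(a) NaOH, (b) 66.76 g, (c) 99.1 g

Moles of H2SO4 = 145.2 g ÷ 98.09 g/mol = 1.48027 mol
Moles of NaOH = 37.6 g ÷ 40.0 g/mol = 0.94 mol
Moles ÷ coefficient: H2SO4: 1.48027/1 = 1.48, NaOH: 0.94/2 = 0.47
(a) NaOH has the smaller value, so NaOH is the limiting reagent.
(b) Moles of Na2SO4 = 0.94 mol NaOH × (1/2) = 0.47 mol; mass = 0.47 mol × 142.05 g/mol = 66.76 g
(c) H2SO4 consumed = 0.94 × (1/2) = 0.47 mol; remaining = 1.48027 − 0.47 = 1.01027 mol; mass = 1.01027 mol × 98.09 g/mol = 99.1 g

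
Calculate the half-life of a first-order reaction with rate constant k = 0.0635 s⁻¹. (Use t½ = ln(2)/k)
10.92 s

t½ = ln(2)/k = 0.6931/0.0635 = 10.92 s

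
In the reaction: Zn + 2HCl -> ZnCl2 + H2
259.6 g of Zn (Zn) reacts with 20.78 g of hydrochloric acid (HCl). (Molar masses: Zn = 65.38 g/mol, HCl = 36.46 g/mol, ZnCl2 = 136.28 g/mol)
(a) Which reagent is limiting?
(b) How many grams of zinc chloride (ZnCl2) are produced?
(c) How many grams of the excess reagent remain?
(a) HCl, (b) 38.84 g, (c) 241 g

Moles of Zn = 259.6 g ÷ 65.38 g/mol = 3.97063 mol
Moles of HCl = 20.78 g ÷ 36.46 g/mol = 0.56994 mol
Moles ÷ coefficient: Zn: 3.97063/1 = 3.971, HCl: 0.56994/2 = 0.285
(a) HCl has the smaller value, so HCl is the limiting reagent.
(b) Moles of ZnCl2 = 0.56994 mol HCl × (1/2) = 0.28497 mol; mass = 0.28497 mol × 136.28 g/mol = 38.84 g
(c) Zn consumed = 0.56994 × (1/2) = 0.28497 mol; remaining = 3.97063 − 0.28497 = 3.68566 mol; mass = 3.68566 mol × 65.38 g/mol = 241 g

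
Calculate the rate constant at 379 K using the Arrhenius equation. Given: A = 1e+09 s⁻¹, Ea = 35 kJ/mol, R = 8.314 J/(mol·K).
1.50e+04 s⁻¹

k = A·exp(-Ea/(R·T)) = 1e+09·exp(-35000/(8.314·379)) = 1e+09·exp(-11.1076) = 1e+09·1.4998e-05 = 1.50e+04 s⁻¹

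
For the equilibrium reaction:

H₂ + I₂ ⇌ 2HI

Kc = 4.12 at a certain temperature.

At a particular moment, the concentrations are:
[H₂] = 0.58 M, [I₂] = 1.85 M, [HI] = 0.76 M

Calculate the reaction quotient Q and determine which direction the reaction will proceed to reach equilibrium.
Q = 0.538, Q < K, reaction proceeds forward (toward products)

Q = ([HI]^2) / ([H₂] × [I₂])
  = ((0.76)^2) / ((0.58)·(1.85)) = 0.5776/1.073 = 0.5383
Since Q = 0.5383 < Kc = 4.12, the reaction proceeds forward (toward products) to reach equilibrium.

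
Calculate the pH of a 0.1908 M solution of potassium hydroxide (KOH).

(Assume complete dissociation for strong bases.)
pH = 13.28

[OH⁻] = 0.1908 M for strong base. pOH = -log[OH⁻] = 0.72, pH = 14 - pOH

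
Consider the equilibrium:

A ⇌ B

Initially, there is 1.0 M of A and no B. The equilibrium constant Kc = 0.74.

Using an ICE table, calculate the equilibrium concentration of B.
[B] = 0.425 M

ICE: [A] = 1.0 − x, [B] = x.
Kc = x/(1.0 − x) = 0.74 ⇒ x = 0.74·1.0/(1 + 0.74) = 0.74/1.74 = 0.4253.
[B] = x = 0.425 M.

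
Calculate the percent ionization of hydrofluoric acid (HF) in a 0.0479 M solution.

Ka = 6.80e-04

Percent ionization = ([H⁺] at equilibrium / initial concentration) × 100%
Percent ionization = 11.2%

Let x = [H⁺]. Ka = x²/(C - x) ⇒ x² + (6.80e-04)x - (6.80e-04)(0.0479) = 0. x = 5.3773e-03. Percent = (5.3773e-03/0.0479) × 100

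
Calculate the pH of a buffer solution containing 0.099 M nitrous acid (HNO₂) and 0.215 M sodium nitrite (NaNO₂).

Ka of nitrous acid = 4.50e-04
pH = 3.68

pKa = -log(4.50e-04) = 3.35. pH = pKa + log([A⁻]/[HA]) = 3.35 + log(0.215/0.099)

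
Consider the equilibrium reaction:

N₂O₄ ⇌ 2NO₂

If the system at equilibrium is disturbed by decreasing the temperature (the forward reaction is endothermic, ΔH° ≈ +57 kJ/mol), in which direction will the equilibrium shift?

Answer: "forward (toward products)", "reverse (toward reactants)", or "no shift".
reverse (toward reactants)

Apply Le Chatelier's principle: system shifts to counteract the change.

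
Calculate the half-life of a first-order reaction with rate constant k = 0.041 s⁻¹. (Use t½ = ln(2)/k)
16.91 s

t½ = ln(2)/k = 0.6931/0.041 = 16.91 s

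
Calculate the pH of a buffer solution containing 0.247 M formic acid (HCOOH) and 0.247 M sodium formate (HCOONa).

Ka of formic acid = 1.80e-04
pH = 3.74

pKa = -log(1.80e-04) = 3.74. pH = pKa + log([A⁻]/[HA]) = 3.74 + log(0.247/0.247)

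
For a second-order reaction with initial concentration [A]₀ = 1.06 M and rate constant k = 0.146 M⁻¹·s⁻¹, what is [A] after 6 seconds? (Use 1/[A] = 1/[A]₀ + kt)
0.5496 M

1/[A] = 1/[A]₀ + k·t = 1/1.06 + (0.146)·(6) = 0.9434 + 0.8760 = 1.8194
[A] = 1/1.8194 = 0.5496 M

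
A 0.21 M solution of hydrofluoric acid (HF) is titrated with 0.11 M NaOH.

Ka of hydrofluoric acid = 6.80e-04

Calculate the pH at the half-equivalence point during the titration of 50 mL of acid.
pH = pKa = 3.17

At the half-equivalence point, [HA] = [A⁻], so by Henderson–Hasselbalch pH = pKa + log(1) = pKa.
pKa = −log(6.80e-04) = 3.17.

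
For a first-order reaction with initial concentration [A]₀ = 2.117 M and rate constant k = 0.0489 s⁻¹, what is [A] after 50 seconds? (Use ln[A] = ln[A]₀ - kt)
0.1836 M

ln[A] = ln[A]₀ - k·t = ln(2.117) - (0.0489)·(50) = 0.7500 - 2.4450 = -1.6950
[A] = e^(-1.6950) = 0.1836 M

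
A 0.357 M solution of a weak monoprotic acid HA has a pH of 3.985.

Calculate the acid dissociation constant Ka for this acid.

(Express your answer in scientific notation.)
K_a = 3.00e-08

[H⁺] = 10^(−pH) = 10^(−3.985) = 1.035e-04 M. For HA ⇌ H⁺ + A⁻, Ka = x²/(C − x) = (1.035e-04)²/(0.357 − 1.035e-04) = 3.00e-08.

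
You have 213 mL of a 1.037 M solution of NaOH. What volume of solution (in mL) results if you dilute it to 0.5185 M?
Using M₁V₁ = M₂V₂:
1.037 × 213 = 0.5185 × V₂
V₂ = (1.037 × 213) / 0.5185 = 426 mL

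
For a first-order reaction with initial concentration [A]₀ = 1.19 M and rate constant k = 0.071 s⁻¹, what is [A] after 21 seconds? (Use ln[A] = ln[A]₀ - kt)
0.2679 M

ln[A] = ln[A]₀ - k·t = ln(1.19) - (0.071)·(21) = 0.1740 - 1.4910 = -1.3170
[A] = e^(-1.3170) = 0.2679 M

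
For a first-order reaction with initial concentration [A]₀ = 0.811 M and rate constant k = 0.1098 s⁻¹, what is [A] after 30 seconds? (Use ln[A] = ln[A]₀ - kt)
0.0301 M

ln[A] = ln[A]₀ - k·t = ln(0.811) - (0.1098)·(30) = -0.2095 - 3.2940 = -3.5035
[A] = e^(-3.5035) = 0.0301 M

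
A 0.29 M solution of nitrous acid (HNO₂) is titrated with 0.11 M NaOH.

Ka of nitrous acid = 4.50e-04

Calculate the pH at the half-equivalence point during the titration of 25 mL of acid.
pH = pKa = 3.35

At the half-equivalence point, [HA] = [A⁻], so by Henderson–Hasselbalch pH = pKa + log(1) = pKa.
pKa = −log(4.50e-04) = 3.35.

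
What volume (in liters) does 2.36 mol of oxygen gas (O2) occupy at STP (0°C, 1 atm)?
At STP, 1 mol of gas occupies 22.4 L
Volume = 2.36 mol × 22.4 L/mol = 52.86 L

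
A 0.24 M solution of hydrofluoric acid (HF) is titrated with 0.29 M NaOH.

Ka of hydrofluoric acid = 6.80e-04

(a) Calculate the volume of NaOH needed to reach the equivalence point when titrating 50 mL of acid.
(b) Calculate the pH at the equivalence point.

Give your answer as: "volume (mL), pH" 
V = 41.4 mL, pH = 8.14

(a) At equivalence: moles acid = moles base.
moles acid = 0.24 × 0.05 = 0.012 mol; V_NaOH = 0.012/0.29 = 0.04138 L = 41.4 mL.
(b) At equivalence, all acid → conjugate base A⁻ at [A⁻] = 0.012/0.09138 = 0.1313 M.
Kb = Kw/Ka = 1.0e-14/6.80e-04 = 1.471e-11; [OH⁻] = √(Kb·[A⁻]) = 1.390e-06; pOH = 5.86; pH = 14 − pOH = 8.14.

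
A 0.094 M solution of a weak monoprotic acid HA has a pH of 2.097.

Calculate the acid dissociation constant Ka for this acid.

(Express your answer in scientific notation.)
K_a = 7.44e-04

[H⁺] = 10^(−pH) = 10^(−2.097) = 7.998e-03 M. For HA ⇌ H⁺ + A⁻, Ka = x²/(C − x) = (7.998e-03)²/(0.094 − 7.998e-03) = 7.44e-04.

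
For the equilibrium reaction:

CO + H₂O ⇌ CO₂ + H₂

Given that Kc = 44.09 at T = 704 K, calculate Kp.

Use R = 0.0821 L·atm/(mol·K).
K_p = 44.0900

Δn = (moles gaseous products) − (moles gaseous reactants) = 0
T = 704 K; RT = 0.0821 × 704 = 57.7984
Kp = Kc·(RT)^Δn = 44.09 × (57.7984)^0 = 44.09 × 1 = 44.0900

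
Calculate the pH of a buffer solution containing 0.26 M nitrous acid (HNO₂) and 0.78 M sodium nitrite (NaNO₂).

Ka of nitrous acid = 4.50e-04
pH = 3.82

pKa = -log(4.50e-04) = 3.35. pH = pKa + log([A⁻]/[HA]) = 3.35 + log(0.78/0.26)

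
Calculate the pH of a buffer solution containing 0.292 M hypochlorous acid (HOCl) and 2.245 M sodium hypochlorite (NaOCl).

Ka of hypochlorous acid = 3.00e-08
pH = 8.41

pKa = -log(3.00e-08) = 7.52. pH = pKa + log([A⁻]/[HA]) = 7.52 + log(2.245/0.292)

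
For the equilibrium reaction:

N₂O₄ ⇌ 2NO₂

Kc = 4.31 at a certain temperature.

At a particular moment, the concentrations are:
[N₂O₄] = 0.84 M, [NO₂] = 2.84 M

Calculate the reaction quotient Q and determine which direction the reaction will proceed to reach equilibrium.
Q = 9.602, Q > K, reaction proceeds reverse (toward reactants)

Q = ([NO₂]^2) / ([N₂O₄])
  = ((2.84)^2) / ((0.84)) = 8.0656/0.84 = 9.602
Since Q = 9.602 > Kc = 4.31, the reaction proceeds reverse (toward reactants) to reach equilibrium.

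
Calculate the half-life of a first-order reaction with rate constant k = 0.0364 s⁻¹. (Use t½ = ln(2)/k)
19.04 s

t½ = ln(2)/k = 0.6931/0.0364 = 19.04 s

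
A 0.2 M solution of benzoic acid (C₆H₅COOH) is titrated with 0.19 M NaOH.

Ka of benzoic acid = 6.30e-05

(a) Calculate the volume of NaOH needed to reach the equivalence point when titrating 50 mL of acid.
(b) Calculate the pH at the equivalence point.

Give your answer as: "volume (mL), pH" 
V = 52.6 mL, pH = 8.59

(a) At equivalence: moles acid = moles base.
moles acid = 0.2 × 0.05 = 0.01 mol; V_NaOH = 0.01/0.19 = 0.05263 L = 52.6 mL.
(b) At equivalence, all acid → conjugate base A⁻ at [A⁻] = 0.01/0.1026 = 0.09744 M.
Kb = Kw/Ka = 1.0e-14/6.30e-05 = 1.587e-10; [OH⁻] = √(Kb·[A⁻]) = 3.933e-06; pOH = 5.41; pH = 14 − pOH = 8.59.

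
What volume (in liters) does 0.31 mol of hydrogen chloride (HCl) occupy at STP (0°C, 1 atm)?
At STP, 1 mol of gas occupies 22.4 L
Volume = 0.31 mol × 22.4 L/mol = 6.94 L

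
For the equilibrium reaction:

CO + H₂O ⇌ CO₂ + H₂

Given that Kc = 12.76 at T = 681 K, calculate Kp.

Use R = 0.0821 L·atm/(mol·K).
K_p = 12.7600

Δn = (moles gaseous products) − (moles gaseous reactants) = 0
T = 681 K; RT = 0.0821 × 681 = 55.9101
Kp = Kc·(RT)^Δn = 12.76 × (55.9101)^0 = 12.76 × 1 = 12.7600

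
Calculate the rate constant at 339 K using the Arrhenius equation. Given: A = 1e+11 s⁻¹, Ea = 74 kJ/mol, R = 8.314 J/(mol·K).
3.96e-01 s⁻¹

k = A·exp(-Ea/(R·T)) = 1e+11·exp(-74000/(8.314·339)) = 1e+11·exp(-26.2556) = 1e+11·3.9567e-12 = 3.96e-01 s⁻¹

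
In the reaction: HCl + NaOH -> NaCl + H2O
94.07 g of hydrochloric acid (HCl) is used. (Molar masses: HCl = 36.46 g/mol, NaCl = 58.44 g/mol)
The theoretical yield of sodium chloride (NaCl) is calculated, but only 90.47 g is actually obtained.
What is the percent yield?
Moles of HCl = 94.07 g ÷ 36.46 g/mol = 2.58009 mol
Mole ratio: 1 mol NaCl / 1 mol HCl
Moles of NaCl = 2.58009 × (1/1) = 2.58009 mol
Theoretical yield = 2.58009 mol × 58.44 g/mol = 150.78 g
Actual yield = 90.47 g
Percent yield = (90.47 / 150.78) × 100% = 60.0%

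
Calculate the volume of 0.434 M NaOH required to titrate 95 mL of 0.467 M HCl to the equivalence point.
V_{base} = 102.2 mL

At equivalence: moles acid = moles base.
moles HCl = 0.467 M × 0.095 L = 0.044365 mol
V_NaOH = 0.044365 mol ÷ 0.434 M = 0.1022 L = 102.2 mL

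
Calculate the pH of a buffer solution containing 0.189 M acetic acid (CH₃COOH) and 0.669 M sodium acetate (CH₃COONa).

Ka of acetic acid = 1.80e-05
pH = 5.29

pKa = -log(1.80e-05) = 4.74. pH = pKa + log([A⁻]/[HA]) = 4.74 + log(0.669/0.189)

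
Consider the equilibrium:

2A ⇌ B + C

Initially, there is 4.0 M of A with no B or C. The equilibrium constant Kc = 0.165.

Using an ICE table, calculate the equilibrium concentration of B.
[B] = 0.896 M

ICE: [A] = 4.0 − 2x, [B] = [C] = x.
Kc = x²/(4.0 − 2x)² = 0.165 ⇒ √Kc = x/(4.0 − 2x).
x = √0.165·4.0/(1 + 2√0.165) = 0.4062·4.0/1.8124 = 0.89649.
[B] = x = 0.896 M.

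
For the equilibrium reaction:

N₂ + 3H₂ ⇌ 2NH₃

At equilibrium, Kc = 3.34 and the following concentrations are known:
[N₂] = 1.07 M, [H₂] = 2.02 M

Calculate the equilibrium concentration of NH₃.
[NH₃] = 5.4274 M

Kc = ([NH₃]^2) / ([N₂] × [H₂]^3) = 3.34
[NH₃]^2 = Kc · (reactant terms)/(other product terms) = 3.34 · 8.8194 / 1 = 29.457
[NH₃] = (29.457)^(1/2) = 5.4274 M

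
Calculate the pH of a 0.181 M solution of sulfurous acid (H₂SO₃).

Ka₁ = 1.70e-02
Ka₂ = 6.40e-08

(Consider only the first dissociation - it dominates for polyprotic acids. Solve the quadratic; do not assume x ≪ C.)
pH = 1.32

x² + Ka₁·x − Ka₁·C = 0 with Ka₁ = 1.70e-02, C = 0.181.
x = (−Ka₁ + √(Ka₁² + 4·Ka₁·C))/2 = 4.7618e-02 M, so pH = 1.32.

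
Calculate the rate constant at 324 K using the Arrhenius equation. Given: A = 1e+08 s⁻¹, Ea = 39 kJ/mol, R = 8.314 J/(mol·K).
5.16e+01 s⁻¹

k = A·exp(-Ea/(R·T)) = 1e+08·exp(-39000/(8.314·324)) = 1e+08·exp(-14.4780) = 1e+08·5.1555e-07 = 5.16e+01 s⁻¹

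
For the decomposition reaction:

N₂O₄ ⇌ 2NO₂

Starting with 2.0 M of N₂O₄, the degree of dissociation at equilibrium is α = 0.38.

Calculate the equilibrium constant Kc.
K_c = 1.8632

x = α·[A]₀ = 0.38 × 2.0 = 0.76 M dissociated.
At eq: [N₂O₄] = 2.0 − 0.76 = 1.24 M; [NO₂] = 2x = 1.52 M.
Kc = [NO₂]²/[N₂O₄] = (1.52)²/1.24 = 1.863.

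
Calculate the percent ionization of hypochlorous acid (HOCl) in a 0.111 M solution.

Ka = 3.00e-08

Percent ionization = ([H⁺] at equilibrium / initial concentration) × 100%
Percent ionization = 0.052%

Let x = [H⁺]. Ka = x²/(C - x) ⇒ x² + (3.00e-08)x - (3.00e-08)(0.111) = 0. x = 5.7691e-05. Percent = (5.7691e-05/0.111) × 100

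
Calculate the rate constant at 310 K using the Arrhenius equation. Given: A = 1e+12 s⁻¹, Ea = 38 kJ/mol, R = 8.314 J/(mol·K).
3.95e+05 s⁻¹

k = A·exp(-Ea/(R·T)) = 1e+12·exp(-38000/(8.314·310)) = 1e+12·exp(-14.7439) = 1e+12·3.9520e-07 = 3.95e+05 s⁻¹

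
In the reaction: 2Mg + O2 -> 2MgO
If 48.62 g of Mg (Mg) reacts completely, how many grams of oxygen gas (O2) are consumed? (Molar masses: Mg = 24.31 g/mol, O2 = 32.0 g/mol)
Moles of Mg = 48.62 g ÷ 24.31 g/mol = 2 mol
Mole ratio: 1 mol O2 / 2 mol Mg
Moles of O2 = 2 × (1/2) = 1 mol
Mass of O2 = 1 mol × 32.0 g/mol = 32 g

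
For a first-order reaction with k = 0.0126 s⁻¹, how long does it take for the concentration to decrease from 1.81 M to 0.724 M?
72.72 s

From ln[A] = ln[A]₀ - k·t: t = ln([A]₀/[A])/k = ln(1.81/0.724)/0.0126 = ln(2.5000)/0.0126 = 0.9163/0.0126 = 72.72 s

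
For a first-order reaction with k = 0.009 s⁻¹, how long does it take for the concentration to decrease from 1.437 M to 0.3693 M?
150.97 s

From ln[A] = ln[A]₀ - k·t: t = ln([A]₀/[A])/k = ln(1.437/0.3693)/0.009 = ln(3.8911)/0.009 = 1.3587/0.009 = 150.97 s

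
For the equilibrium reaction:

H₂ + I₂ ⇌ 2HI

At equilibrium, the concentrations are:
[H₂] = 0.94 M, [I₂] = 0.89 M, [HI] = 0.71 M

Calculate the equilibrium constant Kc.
K_c = 0.6026

Kc = ([HI]^2) / ([H₂] × [I₂])
   = ((0.71)^2) / ((0.94)·(0.89))
   = 0.5041 / 0.8366 = 0.6026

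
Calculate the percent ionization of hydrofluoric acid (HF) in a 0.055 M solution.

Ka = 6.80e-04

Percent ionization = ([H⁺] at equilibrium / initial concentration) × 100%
Percent ionization = 10.5%

Let x = [H⁺]. Ka = x²/(C - x) ⇒ x² + (6.80e-04)x - (6.80e-04)(0.055) = 0. x = 5.7850e-03. Percent = (5.7850e-03/0.055) × 100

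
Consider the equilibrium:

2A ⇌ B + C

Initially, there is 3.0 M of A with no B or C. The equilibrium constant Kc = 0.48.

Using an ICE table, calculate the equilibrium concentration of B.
[B] = 0.871 M

ICE: [A] = 3.0 − 2x, [B] = [C] = x.
Kc = x²/(3.0 − 2x)² = 0.48 ⇒ √Kc = x/(3.0 − 2x).
x = √0.48·3.0/(1 + 2√0.48) = 0.69282·3.0/2.3856 = 0.87124.
[B] = x = 0.871 M.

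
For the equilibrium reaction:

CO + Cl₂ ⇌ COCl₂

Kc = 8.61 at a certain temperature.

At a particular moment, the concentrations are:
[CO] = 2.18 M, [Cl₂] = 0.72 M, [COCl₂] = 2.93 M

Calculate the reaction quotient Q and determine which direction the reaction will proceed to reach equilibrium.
Q = 1.867, Q < K, reaction proceeds forward (toward products)

Q = ([COCl₂]) / ([CO] × [Cl₂])
  = ((2.93)) / ((2.18)·(0.72)) = 2.93/1.5696 = 1.867
Since Q = 1.867 < Kc = 8.61, the reaction proceeds forward (toward products) to reach equilibrium.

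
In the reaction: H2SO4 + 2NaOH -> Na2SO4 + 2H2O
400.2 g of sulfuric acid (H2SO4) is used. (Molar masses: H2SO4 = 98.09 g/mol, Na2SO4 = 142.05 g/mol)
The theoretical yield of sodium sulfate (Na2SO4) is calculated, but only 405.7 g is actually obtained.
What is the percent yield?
Moles of H2SO4 = 400.2 g ÷ 98.09 g/mol = 4.07993 mol
Mole ratio: 1 mol Na2SO4 / 1 mol H2SO4
Moles of Na2SO4 = 4.07993 × (1/1) = 4.07993 mol
Theoretical yield = 4.07993 mol × 142.05 g/mol = 579.55 g
Actual yield = 405.7 g
Percent yield = (405.7 / 579.55) × 100% = 70.0%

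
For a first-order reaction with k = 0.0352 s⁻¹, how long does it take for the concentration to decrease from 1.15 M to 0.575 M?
19.69 s

From ln[A] = ln[A]₀ - k·t: t = ln([A]₀/[A])/k = ln(1.15/0.575)/0.0352 = ln(2.0000)/0.0352 = 0.6931/0.0352 = 19.69 s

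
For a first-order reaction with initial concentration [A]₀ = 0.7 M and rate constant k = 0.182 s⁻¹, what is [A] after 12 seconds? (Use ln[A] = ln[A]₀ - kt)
0.0788 M

ln[A] = ln[A]₀ - k·t = ln(0.7) - (0.182)·(12) = -0.3567 - 2.1840 = -2.5407
[A] = e^(-2.5407) = 0.0788 M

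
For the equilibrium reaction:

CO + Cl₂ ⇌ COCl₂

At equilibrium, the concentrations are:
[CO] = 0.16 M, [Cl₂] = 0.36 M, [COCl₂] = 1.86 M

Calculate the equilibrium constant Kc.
K_c = 32.2917

Kc = ([COCl₂]) / ([CO] × [Cl₂])
   = ((1.86)) / ((0.16)·(0.36))
   = 1.86 / 0.0576 = 32.2917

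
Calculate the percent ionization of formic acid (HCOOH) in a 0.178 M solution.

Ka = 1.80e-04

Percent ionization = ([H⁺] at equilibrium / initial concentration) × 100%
Percent ionization = 3.13%

Let x = [H⁺]. Ka = x²/(C - x) ⇒ x² + (1.80e-04)x - (1.80e-04)(0.178) = 0. x = 5.5711e-03. Percent = (5.5711e-03/0.178) × 100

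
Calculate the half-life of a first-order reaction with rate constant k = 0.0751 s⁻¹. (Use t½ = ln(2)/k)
9.23 s

t½ = ln(2)/k = 0.6931/0.0751 = 9.23 s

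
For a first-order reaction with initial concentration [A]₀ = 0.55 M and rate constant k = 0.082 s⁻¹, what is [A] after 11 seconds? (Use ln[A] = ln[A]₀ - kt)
0.2232 M

ln[A] = ln[A]₀ - k·t = ln(0.55) - (0.082)·(11) = -0.5978 - 0.9020 = -1.4998
[A] = e^(-1.4998) = 0.2232 M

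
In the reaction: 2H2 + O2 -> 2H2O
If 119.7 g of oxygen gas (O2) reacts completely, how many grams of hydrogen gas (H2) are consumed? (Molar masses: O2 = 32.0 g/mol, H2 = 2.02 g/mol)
Moles of O2 = 119.7 g ÷ 32.0 g/mol = 3.74063 mol
Mole ratio: 2 mol H2 / 1 mol O2
Moles of H2 = 3.74063 × (2/1) = 7.48125 mol
Mass of H2 = 7.48125 mol × 2.02 g/mol = 15.11 g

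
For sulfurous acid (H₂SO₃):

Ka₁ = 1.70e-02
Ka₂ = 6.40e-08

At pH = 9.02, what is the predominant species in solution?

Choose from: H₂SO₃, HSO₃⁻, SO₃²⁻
SO₃²⁻

pKa1 = 1.77, pKa2 = 7.19. Each pKa is the crossover between adjacent species; pH = 9.02 lies in the region where SO₃²⁻ predominates.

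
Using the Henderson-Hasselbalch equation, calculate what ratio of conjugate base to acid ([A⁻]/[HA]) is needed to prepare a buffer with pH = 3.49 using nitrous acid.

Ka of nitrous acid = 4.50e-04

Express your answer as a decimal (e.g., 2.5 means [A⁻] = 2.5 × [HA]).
[A⁻]/[HA] = 1.391

pKa = −log(4.50e-04) = 3.3468. pH = pKa + log([A⁻]/[HA]). 3.49 = 3.3468 + log(ratio). log(ratio) = 3.49 − 3.3468 = 0.1432. ratio = 10^(0.1432) = 1.391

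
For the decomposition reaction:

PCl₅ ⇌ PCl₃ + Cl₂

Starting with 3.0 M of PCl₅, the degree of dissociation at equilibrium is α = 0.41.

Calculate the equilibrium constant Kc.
K_c = 0.8547

x = α·[A]₀ = 0.41 × 3.0 = 1.23 M dissociated.
At eq: [PCl₅] = 3.0 − 1.23 = 1.77 M; [PCl₃] = [Cl₂] = x = 1.23 M.
Kc = [PCl₃][Cl₂]/[PCl₅] = (1.23)²/1.77 = 0.8547.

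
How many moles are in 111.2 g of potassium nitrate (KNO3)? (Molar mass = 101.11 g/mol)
Moles = 111.2 g ÷ 101.11 g/mol = 1.1 mol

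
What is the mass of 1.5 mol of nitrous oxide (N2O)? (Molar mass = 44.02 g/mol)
Mass = 1.5 mol × 44.02 g/mol = 66.03 g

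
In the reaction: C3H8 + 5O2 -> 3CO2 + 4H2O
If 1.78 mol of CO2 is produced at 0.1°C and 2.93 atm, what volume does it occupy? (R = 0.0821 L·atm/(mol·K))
T = 0.1°C + 273.15 = 273.25 K
V = nRT/P = (1.78 × 0.0821 × 273.25) / 2.93
V = 13.63 L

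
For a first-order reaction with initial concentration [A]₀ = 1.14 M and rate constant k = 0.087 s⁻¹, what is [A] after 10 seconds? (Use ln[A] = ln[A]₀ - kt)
0.4776 M

ln[A] = ln[A]₀ - k·t = ln(1.14) - (0.087)·(10) = 0.1310 - 0.8700 = -0.7390
[A] = e^(-0.7390) = 0.4776 M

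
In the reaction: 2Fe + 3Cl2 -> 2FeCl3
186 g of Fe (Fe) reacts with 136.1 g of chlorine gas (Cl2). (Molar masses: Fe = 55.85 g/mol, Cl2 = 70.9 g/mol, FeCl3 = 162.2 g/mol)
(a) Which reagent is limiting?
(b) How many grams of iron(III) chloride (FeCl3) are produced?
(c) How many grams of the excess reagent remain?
(a) Cl2, (b) 207.6 g, (c) 114.5 g

Moles of Fe = 186 g ÷ 55.85 g/mol = 3.33035 mol
Moles of Cl2 = 136.1 g ÷ 70.9 g/mol = 1.91961 mol
Moles ÷ coefficient: Fe: 3.33035/2 = 1.665, Cl2: 1.91961/3 = 0.6399
(a) Cl2 has the smaller value, so Cl2 is the limiting reagent.
(b) Moles of FeCl3 = 1.91961 mol Cl2 × (2/3) = 1.27974 mol; mass = 1.27974 mol × 162.2 g/mol = 207.6 g
(c) Fe consumed = 1.91961 × (2/3) = 1.27974 mol; remaining = 3.33035 − 1.27974 = 2.05061 mol; mass = 2.05061 mol × 55.85 g/mol = 114.5 g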